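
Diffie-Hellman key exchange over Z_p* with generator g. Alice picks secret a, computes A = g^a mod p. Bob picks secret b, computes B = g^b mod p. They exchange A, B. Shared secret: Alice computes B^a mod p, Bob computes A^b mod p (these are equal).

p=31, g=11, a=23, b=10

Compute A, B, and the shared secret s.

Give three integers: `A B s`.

Answer: 12 5 25

Derivation:
A = 11^23 mod 31  (bits of 23 = 10111)
  bit 0 = 1: r = r^2 * 11 mod 31 = 1^2 * 11 = 1*11 = 11
  bit 1 = 0: r = r^2 mod 31 = 11^2 = 28
  bit 2 = 1: r = r^2 * 11 mod 31 = 28^2 * 11 = 9*11 = 6
  bit 3 = 1: r = r^2 * 11 mod 31 = 6^2 * 11 = 5*11 = 24
  bit 4 = 1: r = r^2 * 11 mod 31 = 24^2 * 11 = 18*11 = 12
  -> A = 12
B = 11^10 mod 31  (bits of 10 = 1010)
  bit 0 = 1: r = r^2 * 11 mod 31 = 1^2 * 11 = 1*11 = 11
  bit 1 = 0: r = r^2 mod 31 = 11^2 = 28
  bit 2 = 1: r = r^2 * 11 mod 31 = 28^2 * 11 = 9*11 = 6
  bit 3 = 0: r = r^2 mod 31 = 6^2 = 5
  -> B = 5
s = B^a = 5^23 mod 31  (bits of 23 = 10111)
  bit 0 = 1: r = r^2 * 5 mod 31 = 1^2 * 5 = 1*5 = 5
  bit 1 = 0: r = r^2 mod 31 = 5^2 = 25
  bit 2 = 1: r = r^2 * 5 mod 31 = 25^2 * 5 = 5*5 = 25
  bit 3 = 1: r = r^2 * 5 mod 31 = 25^2 * 5 = 5*5 = 25
  bit 4 = 1: r = r^2 * 5 mod 31 = 25^2 * 5 = 5*5 = 25
  -> s = B^a = 25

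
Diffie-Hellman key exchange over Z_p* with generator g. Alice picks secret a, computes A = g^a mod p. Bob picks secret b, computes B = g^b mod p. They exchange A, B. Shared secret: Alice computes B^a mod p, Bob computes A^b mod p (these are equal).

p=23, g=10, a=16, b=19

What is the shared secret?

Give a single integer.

A = 10^16 mod 23  (bits of 16 = 10000)
  bit 0 = 1: r = r^2 * 10 mod 23 = 1^2 * 10 = 1*10 = 10
  bit 1 = 0: r = r^2 mod 23 = 10^2 = 8
  bit 2 = 0: r = r^2 mod 23 = 8^2 = 18
  bit 3 = 0: r = r^2 mod 23 = 18^2 = 2
  bit 4 = 0: r = r^2 mod 23 = 2^2 = 4
  -> A = 4
B = 10^19 mod 23  (bits of 19 = 10011)
  bit 0 = 1: r = r^2 * 10 mod 23 = 1^2 * 10 = 1*10 = 10
  bit 1 = 0: r = r^2 mod 23 = 10^2 = 8
  bit 2 = 0: r = r^2 mod 23 = 8^2 = 18
  bit 3 = 1: r = r^2 * 10 mod 23 = 18^2 * 10 = 2*10 = 20
  bit 4 = 1: r = r^2 * 10 mod 23 = 20^2 * 10 = 9*10 = 21
  -> B = 21
s = B^a = 21^16 mod 23  (bits of 16 = 10000)
  bit 0 = 1: r = r^2 * 21 mod 23 = 1^2 * 21 = 1*21 = 21
  bit 1 = 0: r = r^2 mod 23 = 21^2 = 4
  bit 2 = 0: r = r^2 mod 23 = 4^2 = 16
  bit 3 = 0: r = r^2 mod 23 = 16^2 = 3
  bit 4 = 0: r = r^2 mod 23 = 3^2 = 9
  -> s = B^a = 9

Answer: 9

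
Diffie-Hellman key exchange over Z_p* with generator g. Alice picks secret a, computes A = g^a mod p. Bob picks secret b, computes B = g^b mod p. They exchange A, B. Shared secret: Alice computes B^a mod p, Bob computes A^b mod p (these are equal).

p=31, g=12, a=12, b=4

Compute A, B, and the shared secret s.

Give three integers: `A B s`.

Answer: 4 28 8

Derivation:
A = 12^12 mod 31  (bits of 12 = 1100)
  bit 0 = 1: r = r^2 * 12 mod 31 = 1^2 * 12 = 1*12 = 12
  bit 1 = 1: r = r^2 * 12 mod 31 = 12^2 * 12 = 20*12 = 23
  bit 2 = 0: r = r^2 mod 31 = 23^2 = 2
  bit 3 = 0: r = r^2 mod 31 = 2^2 = 4
  -> A = 4
B = 12^4 mod 31  (bits of 4 = 100)
  bit 0 = 1: r = r^2 * 12 mod 31 = 1^2 * 12 = 1*12 = 12
  bit 1 = 0: r = r^2 mod 31 = 12^2 = 20
  bit 2 = 0: r = r^2 mod 31 = 20^2 = 28
  -> B = 28
s = B^a = 28^12 mod 31  (bits of 12 = 1100)
  bit 0 = 1: r = r^2 * 28 mod 31 = 1^2 * 28 = 1*28 = 28
  bit 1 = 1: r = r^2 * 28 mod 31 = 28^2 * 28 = 9*28 = 4
  bit 2 = 0: r = r^2 mod 31 = 4^2 = 16
  bit 3 = 0: r = r^2 mod 31 = 16^2 = 8
  -> s = B^a = 8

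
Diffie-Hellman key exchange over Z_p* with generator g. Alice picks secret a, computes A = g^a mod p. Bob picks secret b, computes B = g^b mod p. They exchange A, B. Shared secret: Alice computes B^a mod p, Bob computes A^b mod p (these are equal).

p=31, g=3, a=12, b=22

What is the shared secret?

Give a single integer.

A = 3^12 mod 31  (bits of 12 = 1100)
  bit 0 = 1: r = r^2 * 3 mod 31 = 1^2 * 3 = 1*3 = 3
  bit 1 = 1: r = r^2 * 3 mod 31 = 3^2 * 3 = 9*3 = 27
  bit 2 = 0: r = r^2 mod 31 = 27^2 = 16
  bit 3 = 0: r = r^2 mod 31 = 16^2 = 8
  -> A = 8
B = 3^22 mod 31  (bits of 22 = 10110)
  bit 0 = 1: r = r^2 * 3 mod 31 = 1^2 * 3 = 1*3 = 3
  bit 1 = 0: r = r^2 mod 31 = 3^2 = 9
  bit 2 = 1: r = r^2 * 3 mod 31 = 9^2 * 3 = 19*3 = 26
  bit 3 = 1: r = r^2 * 3 mod 31 = 26^2 * 3 = 25*3 = 13
  bit 4 = 0: r = r^2 mod 31 = 13^2 = 14
  -> B = 14
s = B^a = 14^12 mod 31  (bits of 12 = 1100)
  bit 0 = 1: r = r^2 * 14 mod 31 = 1^2 * 14 = 1*14 = 14
  bit 1 = 1: r = r^2 * 14 mod 31 = 14^2 * 14 = 10*14 = 16
  bit 2 = 0: r = r^2 mod 31 = 16^2 = 8
  bit 3 = 0: r = r^2 mod 31 = 8^2 = 2
  -> s = B^a = 2

Answer: 2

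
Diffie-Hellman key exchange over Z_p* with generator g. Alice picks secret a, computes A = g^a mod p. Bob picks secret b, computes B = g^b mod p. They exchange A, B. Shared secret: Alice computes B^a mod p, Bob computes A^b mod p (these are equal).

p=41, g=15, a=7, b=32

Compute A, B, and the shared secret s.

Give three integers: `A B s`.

Answer: 34 16 10

Derivation:
A = 15^7 mod 41  (bits of 7 = 111)
  bit 0 = 1: r = r^2 * 15 mod 41 = 1^2 * 15 = 1*15 = 15
  bit 1 = 1: r = r^2 * 15 mod 41 = 15^2 * 15 = 20*15 = 13
  bit 2 = 1: r = r^2 * 15 mod 41 = 13^2 * 15 = 5*15 = 34
  -> A = 34
B = 15^32 mod 41  (bits of 32 = 100000)
  bit 0 = 1: r = r^2 * 15 mod 41 = 1^2 * 15 = 1*15 = 15
  bit 1 = 0: r = r^2 mod 41 = 15^2 = 20
  bit 2 = 0: r = r^2 mod 41 = 20^2 = 31
  bit 3 = 0: r = r^2 mod 41 = 31^2 = 18
  bit 4 = 0: r = r^2 mod 41 = 18^2 = 37
  bit 5 = 0: r = r^2 mod 41 = 37^2 = 16
  -> B = 16
s = B^a = 16^7 mod 41  (bits of 7 = 111)
  bit 0 = 1: r = r^2 * 16 mod 41 = 1^2 * 16 = 1*16 = 16
  bit 1 = 1: r = r^2 * 16 mod 41 = 16^2 * 16 = 10*16 = 37
  bit 2 = 1: r = r^2 * 16 mod 41 = 37^2 * 16 = 16*16 = 10
  -> s = B^a = 10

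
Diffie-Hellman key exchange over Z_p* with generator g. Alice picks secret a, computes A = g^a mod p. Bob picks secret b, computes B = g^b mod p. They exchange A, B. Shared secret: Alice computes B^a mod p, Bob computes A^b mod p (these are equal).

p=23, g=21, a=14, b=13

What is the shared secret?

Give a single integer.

Answer: 18

Derivation:
A = 21^14 mod 23  (bits of 14 = 1110)
  bit 0 = 1: r = r^2 * 21 mod 23 = 1^2 * 21 = 1*21 = 21
  bit 1 = 1: r = r^2 * 21 mod 23 = 21^2 * 21 = 4*21 = 15
  bit 2 = 1: r = r^2 * 21 mod 23 = 15^2 * 21 = 18*21 = 10
  bit 3 = 0: r = r^2 mod 23 = 10^2 = 8
  -> A = 8
B = 21^13 mod 23  (bits of 13 = 1101)
  bit 0 = 1: r = r^2 * 21 mod 23 = 1^2 * 21 = 1*21 = 21
  bit 1 = 1: r = r^2 * 21 mod 23 = 21^2 * 21 = 4*21 = 15
  bit 2 = 0: r = r^2 mod 23 = 15^2 = 18
  bit 3 = 1: r = r^2 * 21 mod 23 = 18^2 * 21 = 2*21 = 19
  -> B = 19
s = B^a = 19^14 mod 23  (bits of 14 = 1110)
  bit 0 = 1: r = r^2 * 19 mod 23 = 1^2 * 19 = 1*19 = 19
  bit 1 = 1: r = r^2 * 19 mod 23 = 19^2 * 19 = 16*19 = 5
  bit 2 = 1: r = r^2 * 19 mod 23 = 5^2 * 19 = 2*19 = 15
  bit 3 = 0: r = r^2 mod 23 = 15^2 = 18
  -> s = B^a = 18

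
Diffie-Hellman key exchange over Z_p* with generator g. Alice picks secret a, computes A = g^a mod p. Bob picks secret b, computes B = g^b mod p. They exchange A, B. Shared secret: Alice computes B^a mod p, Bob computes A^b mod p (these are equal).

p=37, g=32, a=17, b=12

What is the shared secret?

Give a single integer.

Answer: 26

Derivation:
A = 32^17 mod 37  (bits of 17 = 10001)
  bit 0 = 1: r = r^2 * 32 mod 37 = 1^2 * 32 = 1*32 = 32
  bit 1 = 0: r = r^2 mod 37 = 32^2 = 25
  bit 2 = 0: r = r^2 mod 37 = 25^2 = 33
  bit 3 = 0: r = r^2 mod 37 = 33^2 = 16
  bit 4 = 1: r = r^2 * 32 mod 37 = 16^2 * 32 = 34*32 = 15
  -> A = 15
B = 32^12 mod 37  (bits of 12 = 1100)
  bit 0 = 1: r = r^2 * 32 mod 37 = 1^2 * 32 = 1*32 = 32
  bit 1 = 1: r = r^2 * 32 mod 37 = 32^2 * 32 = 25*32 = 23
  bit 2 = 0: r = r^2 mod 37 = 23^2 = 11
  bit 3 = 0: r = r^2 mod 37 = 11^2 = 10
  -> B = 10
s = B^a = 10^17 mod 37  (bits of 17 = 10001)
  bit 0 = 1: r = r^2 * 10 mod 37 = 1^2 * 10 = 1*10 = 10
  bit 1 = 0: r = r^2 mod 37 = 10^2 = 26
  bit 2 = 0: r = r^2 mod 37 = 26^2 = 10
  bit 3 = 0: r = r^2 mod 37 = 10^2 = 26
  bit 4 = 1: r = r^2 * 10 mod 37 = 26^2 * 10 = 10*10 = 26
  -> s = B^a = 26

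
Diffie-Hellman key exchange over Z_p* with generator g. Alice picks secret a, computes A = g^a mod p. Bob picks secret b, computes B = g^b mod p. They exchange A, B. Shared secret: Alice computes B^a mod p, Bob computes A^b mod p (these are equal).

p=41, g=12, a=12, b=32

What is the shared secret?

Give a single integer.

A = 12^12 mod 41  (bits of 12 = 1100)
  bit 0 = 1: r = r^2 * 12 mod 41 = 1^2 * 12 = 1*12 = 12
  bit 1 = 1: r = r^2 * 12 mod 41 = 12^2 * 12 = 21*12 = 6
  bit 2 = 0: r = r^2 mod 41 = 6^2 = 36
  bit 3 = 0: r = r^2 mod 41 = 36^2 = 25
  -> A = 25
B = 12^32 mod 41  (bits of 32 = 100000)
  bit 0 = 1: r = r^2 * 12 mod 41 = 1^2 * 12 = 1*12 = 12
  bit 1 = 0: r = r^2 mod 41 = 12^2 = 21
  bit 2 = 0: r = r^2 mod 41 = 21^2 = 31
  bit 3 = 0: r = r^2 mod 41 = 31^2 = 18
  bit 4 = 0: r = r^2 mod 41 = 18^2 = 37
  bit 5 = 0: r = r^2 mod 41 = 37^2 = 16
  -> B = 16
s = B^a = 16^12 mod 41  (bits of 12 = 1100)
  bit 0 = 1: r = r^2 * 16 mod 41 = 1^2 * 16 = 1*16 = 16
  bit 1 = 1: r = r^2 * 16 mod 41 = 16^2 * 16 = 10*16 = 37
  bit 2 = 0: r = r^2 mod 41 = 37^2 = 16
  bit 3 = 0: r = r^2 mod 41 = 16^2 = 10
  -> s = B^a = 10

Answer: 10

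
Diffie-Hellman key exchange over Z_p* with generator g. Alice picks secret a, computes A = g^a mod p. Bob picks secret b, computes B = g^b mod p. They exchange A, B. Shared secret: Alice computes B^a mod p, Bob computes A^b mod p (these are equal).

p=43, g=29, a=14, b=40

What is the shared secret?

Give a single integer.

A = 29^14 mod 43  (bits of 14 = 1110)
  bit 0 = 1: r = r^2 * 29 mod 43 = 1^2 * 29 = 1*29 = 29
  bit 1 = 1: r = r^2 * 29 mod 43 = 29^2 * 29 = 24*29 = 8
  bit 2 = 1: r = r^2 * 29 mod 43 = 8^2 * 29 = 21*29 = 7
  bit 3 = 0: r = r^2 mod 43 = 7^2 = 6
  -> A = 6
B = 29^40 mod 43  (bits of 40 = 101000)
  bit 0 = 1: r = r^2 * 29 mod 43 = 1^2 * 29 = 1*29 = 29
  bit 1 = 0: r = r^2 mod 43 = 29^2 = 24
  bit 2 = 1: r = r^2 * 29 mod 43 = 24^2 * 29 = 17*29 = 20
  bit 3 = 0: r = r^2 mod 43 = 20^2 = 13
  bit 4 = 0: r = r^2 mod 43 = 13^2 = 40
  bit 5 = 0: r = r^2 mod 43 = 40^2 = 9
  -> B = 9
s = B^a = 9^14 mod 43  (bits of 14 = 1110)
  bit 0 = 1: r = r^2 * 9 mod 43 = 1^2 * 9 = 1*9 = 9
  bit 1 = 1: r = r^2 * 9 mod 43 = 9^2 * 9 = 38*9 = 41
  bit 2 = 1: r = r^2 * 9 mod 43 = 41^2 * 9 = 4*9 = 36
  bit 3 = 0: r = r^2 mod 43 = 36^2 = 6
  -> s = B^a = 6

Answer: 6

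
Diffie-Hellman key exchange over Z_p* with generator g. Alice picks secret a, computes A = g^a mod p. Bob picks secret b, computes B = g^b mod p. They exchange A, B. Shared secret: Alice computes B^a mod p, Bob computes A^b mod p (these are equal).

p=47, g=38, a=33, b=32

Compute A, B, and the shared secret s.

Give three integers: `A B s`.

Answer: 40 6 18

Derivation:
A = 38^33 mod 47  (bits of 33 = 100001)
  bit 0 = 1: r = r^2 * 38 mod 47 = 1^2 * 38 = 1*38 = 38
  bit 1 = 0: r = r^2 mod 47 = 38^2 = 34
  bit 2 = 0: r = r^2 mod 47 = 34^2 = 28
  bit 3 = 0: r = r^2 mod 47 = 28^2 = 32
  bit 4 = 0: r = r^2 mod 47 = 32^2 = 37
  bit 5 = 1: r = r^2 * 38 mod 47 = 37^2 * 38 = 6*38 = 40
  -> A = 40
B = 38^32 mod 47  (bits of 32 = 100000)
  bit 0 = 1: r = r^2 * 38 mod 47 = 1^2 * 38 = 1*38 = 38
  bit 1 = 0: r = r^2 mod 47 = 38^2 = 34
  bit 2 = 0: r = r^2 mod 47 = 34^2 = 28
  bit 3 = 0: r = r^2 mod 47 = 28^2 = 32
  bit 4 = 0: r = r^2 mod 47 = 32^2 = 37
  bit 5 = 0: r = r^2 mod 47 = 37^2 = 6
  -> B = 6
s = B^a = 6^33 mod 47  (bits of 33 = 100001)
  bit 0 = 1: r = r^2 * 6 mod 47 = 1^2 * 6 = 1*6 = 6
  bit 1 = 0: r = r^2 mod 47 = 6^2 = 36
  bit 2 = 0: r = r^2 mod 47 = 36^2 = 27
  bit 3 = 0: r = r^2 mod 47 = 27^2 = 24
  bit 4 = 0: r = r^2 mod 47 = 24^2 = 12
  bit 5 = 1: r = r^2 * 6 mod 47 = 12^2 * 6 = 3*6 = 18
  -> s = B^a = 18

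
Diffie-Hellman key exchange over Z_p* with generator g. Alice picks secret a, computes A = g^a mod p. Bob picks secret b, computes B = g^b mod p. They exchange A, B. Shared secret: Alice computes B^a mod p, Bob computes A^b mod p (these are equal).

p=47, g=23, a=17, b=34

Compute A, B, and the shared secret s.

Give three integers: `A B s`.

A = 23^17 mod 47  (bits of 17 = 10001)
  bit 0 = 1: r = r^2 * 23 mod 47 = 1^2 * 23 = 1*23 = 23
  bit 1 = 0: r = r^2 mod 47 = 23^2 = 12
  bit 2 = 0: r = r^2 mod 47 = 12^2 = 3
  bit 3 = 0: r = r^2 mod 47 = 3^2 = 9
  bit 4 = 1: r = r^2 * 23 mod 47 = 9^2 * 23 = 34*23 = 30
  -> A = 30
B = 23^34 mod 47  (bits of 34 = 100010)
  bit 0 = 1: r = r^2 * 23 mod 47 = 1^2 * 23 = 1*23 = 23
  bit 1 = 0: r = r^2 mod 47 = 23^2 = 12
  bit 2 = 0: r = r^2 mod 47 = 12^2 = 3
  bit 3 = 0: r = r^2 mod 47 = 3^2 = 9
  bit 4 = 1: r = r^2 * 23 mod 47 = 9^2 * 23 = 34*23 = 30
  bit 5 = 0: r = r^2 mod 47 = 30^2 = 7
  -> B = 7
s = B^a = 7^17 mod 47  (bits of 17 = 10001)
  bit 0 = 1: r = r^2 * 7 mod 47 = 1^2 * 7 = 1*7 = 7
  bit 1 = 0: r = r^2 mod 47 = 7^2 = 2
  bit 2 = 0: r = r^2 mod 47 = 2^2 = 4
  bit 3 = 0: r = r^2 mod 47 = 4^2 = 16
  bit 4 = 1: r = r^2 * 7 mod 47 = 16^2 * 7 = 21*7 = 6
  -> s = B^a = 6

Answer: 30 7 6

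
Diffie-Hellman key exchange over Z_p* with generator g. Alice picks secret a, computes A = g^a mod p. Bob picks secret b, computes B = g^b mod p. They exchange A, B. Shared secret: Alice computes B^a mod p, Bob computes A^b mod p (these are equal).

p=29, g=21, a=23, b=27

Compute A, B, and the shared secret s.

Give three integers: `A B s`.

A = 21^23 mod 29  (bits of 23 = 10111)
  bit 0 = 1: r = r^2 * 21 mod 29 = 1^2 * 21 = 1*21 = 21
  bit 1 = 0: r = r^2 mod 29 = 21^2 = 6
  bit 2 = 1: r = r^2 * 21 mod 29 = 6^2 * 21 = 7*21 = 2
  bit 3 = 1: r = r^2 * 21 mod 29 = 2^2 * 21 = 4*21 = 26
  bit 4 = 1: r = r^2 * 21 mod 29 = 26^2 * 21 = 9*21 = 15
  -> A = 15
B = 21^27 mod 29  (bits of 27 = 11011)
  bit 0 = 1: r = r^2 * 21 mod 29 = 1^2 * 21 = 1*21 = 21
  bit 1 = 1: r = r^2 * 21 mod 29 = 21^2 * 21 = 6*21 = 10
  bit 2 = 0: r = r^2 mod 29 = 10^2 = 13
  bit 3 = 1: r = r^2 * 21 mod 29 = 13^2 * 21 = 24*21 = 11
  bit 4 = 1: r = r^2 * 21 mod 29 = 11^2 * 21 = 5*21 = 18
  -> B = 18
s = B^a = 18^23 mod 29  (bits of 23 = 10111)
  bit 0 = 1: r = r^2 * 18 mod 29 = 1^2 * 18 = 1*18 = 18
  bit 1 = 0: r = r^2 mod 29 = 18^2 = 5
  bit 2 = 1: r = r^2 * 18 mod 29 = 5^2 * 18 = 25*18 = 15
  bit 3 = 1: r = r^2 * 18 mod 29 = 15^2 * 18 = 22*18 = 19
  bit 4 = 1: r = r^2 * 18 mod 29 = 19^2 * 18 = 13*18 = 2
  -> s = B^a = 2

Answer: 15 18 2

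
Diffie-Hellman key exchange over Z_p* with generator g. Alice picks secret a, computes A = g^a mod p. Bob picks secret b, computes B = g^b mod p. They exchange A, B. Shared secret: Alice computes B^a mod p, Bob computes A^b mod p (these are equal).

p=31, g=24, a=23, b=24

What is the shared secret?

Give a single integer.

Answer: 16

Derivation:
A = 24^23 mod 31  (bits of 23 = 10111)
  bit 0 = 1: r = r^2 * 24 mod 31 = 1^2 * 24 = 1*24 = 24
  bit 1 = 0: r = r^2 mod 31 = 24^2 = 18
  bit 2 = 1: r = r^2 * 24 mod 31 = 18^2 * 24 = 14*24 = 26
  bit 3 = 1: r = r^2 * 24 mod 31 = 26^2 * 24 = 25*24 = 11
  bit 4 = 1: r = r^2 * 24 mod 31 = 11^2 * 24 = 28*24 = 21
  -> A = 21
B = 24^24 mod 31  (bits of 24 = 11000)
  bit 0 = 1: r = r^2 * 24 mod 31 = 1^2 * 24 = 1*24 = 24
  bit 1 = 1: r = r^2 * 24 mod 31 = 24^2 * 24 = 18*24 = 29
  bit 2 = 0: r = r^2 mod 31 = 29^2 = 4
  bit 3 = 0: r = r^2 mod 31 = 4^2 = 16
  bit 4 = 0: r = r^2 mod 31 = 16^2 = 8
  -> B = 8
s = B^a = 8^23 mod 31  (bits of 23 = 10111)
  bit 0 = 1: r = r^2 * 8 mod 31 = 1^2 * 8 = 1*8 = 8
  bit 1 = 0: r = r^2 mod 31 = 8^2 = 2
  bit 2 = 1: r = r^2 * 8 mod 31 = 2^2 * 8 = 4*8 = 1
  bit 3 = 1: r = r^2 * 8 mod 31 = 1^2 * 8 = 1*8 = 8
  bit 4 = 1: r = r^2 * 8 mod 31 = 8^2 * 8 = 2*8 = 16
  -> s = B^a = 16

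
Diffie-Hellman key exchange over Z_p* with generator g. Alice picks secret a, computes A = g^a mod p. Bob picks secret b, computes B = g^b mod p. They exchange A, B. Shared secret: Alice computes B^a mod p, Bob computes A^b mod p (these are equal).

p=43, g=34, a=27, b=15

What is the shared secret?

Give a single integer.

Answer: 39

Derivation:
A = 34^27 mod 43  (bits of 27 = 11011)
  bit 0 = 1: r = r^2 * 34 mod 43 = 1^2 * 34 = 1*34 = 34
  bit 1 = 1: r = r^2 * 34 mod 43 = 34^2 * 34 = 38*34 = 2
  bit 2 = 0: r = r^2 mod 43 = 2^2 = 4
  bit 3 = 1: r = r^2 * 34 mod 43 = 4^2 * 34 = 16*34 = 28
  bit 4 = 1: r = r^2 * 34 mod 43 = 28^2 * 34 = 10*34 = 39
  -> A = 39
B = 34^15 mod 43  (bits of 15 = 1111)
  bit 0 = 1: r = r^2 * 34 mod 43 = 1^2 * 34 = 1*34 = 34
  bit 1 = 1: r = r^2 * 34 mod 43 = 34^2 * 34 = 38*34 = 2
  bit 2 = 1: r = r^2 * 34 mod 43 = 2^2 * 34 = 4*34 = 7
  bit 3 = 1: r = r^2 * 34 mod 43 = 7^2 * 34 = 6*34 = 32
  -> B = 32
s = B^a = 32^27 mod 43  (bits of 27 = 11011)
  bit 0 = 1: r = r^2 * 32 mod 43 = 1^2 * 32 = 1*32 = 32
  bit 1 = 1: r = r^2 * 32 mod 43 = 32^2 * 32 = 35*32 = 2
  bit 2 = 0: r = r^2 mod 43 = 2^2 = 4
  bit 3 = 1: r = r^2 * 32 mod 43 = 4^2 * 32 = 16*32 = 39
  bit 4 = 1: r = r^2 * 32 mod 43 = 39^2 * 32 = 16*32 = 39
  -> s = B^a = 39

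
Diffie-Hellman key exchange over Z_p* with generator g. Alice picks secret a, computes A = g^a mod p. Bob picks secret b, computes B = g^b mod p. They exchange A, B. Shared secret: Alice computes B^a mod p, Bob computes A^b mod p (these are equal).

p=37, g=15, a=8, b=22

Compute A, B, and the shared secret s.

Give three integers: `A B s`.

A = 15^8 mod 37  (bits of 8 = 1000)
  bit 0 = 1: r = r^2 * 15 mod 37 = 1^2 * 15 = 1*15 = 15
  bit 1 = 0: r = r^2 mod 37 = 15^2 = 3
  bit 2 = 0: r = r^2 mod 37 = 3^2 = 9
  bit 3 = 0: r = r^2 mod 37 = 9^2 = 7
  -> A = 7
B = 15^22 mod 37  (bits of 22 = 10110)
  bit 0 = 1: r = r^2 * 15 mod 37 = 1^2 * 15 = 1*15 = 15
  bit 1 = 0: r = r^2 mod 37 = 15^2 = 3
  bit 2 = 1: r = r^2 * 15 mod 37 = 3^2 * 15 = 9*15 = 24
  bit 3 = 1: r = r^2 * 15 mod 37 = 24^2 * 15 = 21*15 = 19
  bit 4 = 0: r = r^2 mod 37 = 19^2 = 28
  -> B = 28
s = B^a = 28^8 mod 37  (bits of 8 = 1000)
  bit 0 = 1: r = r^2 * 28 mod 37 = 1^2 * 28 = 1*28 = 28
  bit 1 = 0: r = r^2 mod 37 = 28^2 = 7
  bit 2 = 0: r = r^2 mod 37 = 7^2 = 12
  bit 3 = 0: r = r^2 mod 37 = 12^2 = 33
  -> s = B^a = 33

Answer: 7 28 33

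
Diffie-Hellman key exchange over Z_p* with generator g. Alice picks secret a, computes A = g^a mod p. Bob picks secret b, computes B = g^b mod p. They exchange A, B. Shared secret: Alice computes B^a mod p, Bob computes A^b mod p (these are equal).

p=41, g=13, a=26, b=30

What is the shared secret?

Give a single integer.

Answer: 40

Derivation:
A = 13^26 mod 41  (bits of 26 = 11010)
  bit 0 = 1: r = r^2 * 13 mod 41 = 1^2 * 13 = 1*13 = 13
  bit 1 = 1: r = r^2 * 13 mod 41 = 13^2 * 13 = 5*13 = 24
  bit 2 = 0: r = r^2 mod 41 = 24^2 = 2
  bit 3 = 1: r = r^2 * 13 mod 41 = 2^2 * 13 = 4*13 = 11
  bit 4 = 0: r = r^2 mod 41 = 11^2 = 39
  -> A = 39
B = 13^30 mod 41  (bits of 30 = 11110)
  bit 0 = 1: r = r^2 * 13 mod 41 = 1^2 * 13 = 1*13 = 13
  bit 1 = 1: r = r^2 * 13 mod 41 = 13^2 * 13 = 5*13 = 24
  bit 2 = 1: r = r^2 * 13 mod 41 = 24^2 * 13 = 2*13 = 26
  bit 3 = 1: r = r^2 * 13 mod 41 = 26^2 * 13 = 20*13 = 14
  bit 4 = 0: r = r^2 mod 41 = 14^2 = 32
  -> B = 32
s = B^a = 32^26 mod 41  (bits of 26 = 11010)
  bit 0 = 1: r = r^2 * 32 mod 41 = 1^2 * 32 = 1*32 = 32
  bit 1 = 1: r = r^2 * 32 mod 41 = 32^2 * 32 = 40*32 = 9
  bit 2 = 0: r = r^2 mod 41 = 9^2 = 40
  bit 3 = 1: r = r^2 * 32 mod 41 = 40^2 * 32 = 1*32 = 32
  bit 4 = 0: r = r^2 mod 41 = 32^2 = 40
  -> s = B^a = 40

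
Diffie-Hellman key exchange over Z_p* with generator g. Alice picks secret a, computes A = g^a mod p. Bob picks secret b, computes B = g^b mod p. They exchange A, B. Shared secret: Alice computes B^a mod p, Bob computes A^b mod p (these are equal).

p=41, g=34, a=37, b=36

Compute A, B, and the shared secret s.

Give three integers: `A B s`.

Answer: 30 25 31

Derivation:
A = 34^37 mod 41  (bits of 37 = 100101)
  bit 0 = 1: r = r^2 * 34 mod 41 = 1^2 * 34 = 1*34 = 34
  bit 1 = 0: r = r^2 mod 41 = 34^2 = 8
  bit 2 = 0: r = r^2 mod 41 = 8^2 = 23
  bit 3 = 1: r = r^2 * 34 mod 41 = 23^2 * 34 = 37*34 = 28
  bit 4 = 0: r = r^2 mod 41 = 28^2 = 5
  bit 5 = 1: r = r^2 * 34 mod 41 = 5^2 * 34 = 25*34 = 30
  -> A = 30
B = 34^36 mod 41  (bits of 36 = 100100)
  bit 0 = 1: r = r^2 * 34 mod 41 = 1^2 * 34 = 1*34 = 34
  bit 1 = 0: r = r^2 mod 41 = 34^2 = 8
  bit 2 = 0: r = r^2 mod 41 = 8^2 = 23
  bit 3 = 1: r = r^2 * 34 mod 41 = 23^2 * 34 = 37*34 = 28
  bit 4 = 0: r = r^2 mod 41 = 28^2 = 5
  bit 5 = 0: r = r^2 mod 41 = 5^2 = 25
  -> B = 25
s = B^a = 25^37 mod 41  (bits of 37 = 100101)
  bit 0 = 1: r = r^2 * 25 mod 41 = 1^2 * 25 = 1*25 = 25
  bit 1 = 0: r = r^2 mod 41 = 25^2 = 10
  bit 2 = 0: r = r^2 mod 41 = 10^2 = 18
  bit 3 = 1: r = r^2 * 25 mod 41 = 18^2 * 25 = 37*25 = 23
  bit 4 = 0: r = r^2 mod 41 = 23^2 = 37
  bit 5 = 1: r = r^2 * 25 mod 41 = 37^2 * 25 = 16*25 = 31
  -> s = B^a = 31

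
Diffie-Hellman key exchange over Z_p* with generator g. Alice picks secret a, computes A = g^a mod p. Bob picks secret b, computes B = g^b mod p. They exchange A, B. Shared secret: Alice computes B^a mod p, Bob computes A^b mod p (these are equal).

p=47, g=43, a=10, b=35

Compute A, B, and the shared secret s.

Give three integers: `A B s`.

Answer: 6 45 37

Derivation:
A = 43^10 mod 47  (bits of 10 = 1010)
  bit 0 = 1: r = r^2 * 43 mod 47 = 1^2 * 43 = 1*43 = 43
  bit 1 = 0: r = r^2 mod 47 = 43^2 = 16
  bit 2 = 1: r = r^2 * 43 mod 47 = 16^2 * 43 = 21*43 = 10
  bit 3 = 0: r = r^2 mod 47 = 10^2 = 6
  -> A = 6
B = 43^35 mod 47  (bits of 35 = 100011)
  bit 0 = 1: r = r^2 * 43 mod 47 = 1^2 * 43 = 1*43 = 43
  bit 1 = 0: r = r^2 mod 47 = 43^2 = 16
  bit 2 = 0: r = r^2 mod 47 = 16^2 = 21
  bit 3 = 0: r = r^2 mod 47 = 21^2 = 18
  bit 4 = 1: r = r^2 * 43 mod 47 = 18^2 * 43 = 42*43 = 20
  bit 5 = 1: r = r^2 * 43 mod 47 = 20^2 * 43 = 24*43 = 45
  -> B = 45
s = B^a = 45^10 mod 47  (bits of 10 = 1010)
  bit 0 = 1: r = r^2 * 45 mod 47 = 1^2 * 45 = 1*45 = 45
  bit 1 = 0: r = r^2 mod 47 = 45^2 = 4
  bit 2 = 1: r = r^2 * 45 mod 47 = 4^2 * 45 = 16*45 = 15
  bit 3 = 0: r = r^2 mod 47 = 15^2 = 37
  -> s = B^a = 37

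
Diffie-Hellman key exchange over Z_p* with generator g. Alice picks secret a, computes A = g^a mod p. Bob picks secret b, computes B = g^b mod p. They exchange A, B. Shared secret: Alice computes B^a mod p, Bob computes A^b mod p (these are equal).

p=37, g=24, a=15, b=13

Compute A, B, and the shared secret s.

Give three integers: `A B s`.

A = 24^15 mod 37  (bits of 15 = 1111)
  bit 0 = 1: r = r^2 * 24 mod 37 = 1^2 * 24 = 1*24 = 24
  bit 1 = 1: r = r^2 * 24 mod 37 = 24^2 * 24 = 21*24 = 23
  bit 2 = 1: r = r^2 * 24 mod 37 = 23^2 * 24 = 11*24 = 5
  bit 3 = 1: r = r^2 * 24 mod 37 = 5^2 * 24 = 25*24 = 8
  -> A = 8
B = 24^13 mod 37  (bits of 13 = 1101)
  bit 0 = 1: r = r^2 * 24 mod 37 = 1^2 * 24 = 1*24 = 24
  bit 1 = 1: r = r^2 * 24 mod 37 = 24^2 * 24 = 21*24 = 23
  bit 2 = 0: r = r^2 mod 37 = 23^2 = 11
  bit 3 = 1: r = r^2 * 24 mod 37 = 11^2 * 24 = 10*24 = 18
  -> B = 18
s = B^a = 18^15 mod 37  (bits of 15 = 1111)
  bit 0 = 1: r = r^2 * 18 mod 37 = 1^2 * 18 = 1*18 = 18
  bit 1 = 1: r = r^2 * 18 mod 37 = 18^2 * 18 = 28*18 = 23
  bit 2 = 1: r = r^2 * 18 mod 37 = 23^2 * 18 = 11*18 = 13
  bit 3 = 1: r = r^2 * 18 mod 37 = 13^2 * 18 = 21*18 = 8
  -> s = B^a = 8

Answer: 8 18 8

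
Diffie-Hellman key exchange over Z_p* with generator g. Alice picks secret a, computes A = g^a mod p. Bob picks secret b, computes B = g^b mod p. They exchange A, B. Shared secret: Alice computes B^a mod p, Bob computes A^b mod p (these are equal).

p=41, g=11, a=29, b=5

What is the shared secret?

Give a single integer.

A = 11^29 mod 41  (bits of 29 = 11101)
  bit 0 = 1: r = r^2 * 11 mod 41 = 1^2 * 11 = 1*11 = 11
  bit 1 = 1: r = r^2 * 11 mod 41 = 11^2 * 11 = 39*11 = 19
  bit 2 = 1: r = r^2 * 11 mod 41 = 19^2 * 11 = 33*11 = 35
  bit 3 = 0: r = r^2 mod 41 = 35^2 = 36
  bit 4 = 1: r = r^2 * 11 mod 41 = 36^2 * 11 = 25*11 = 29
  -> A = 29
B = 11^5 mod 41  (bits of 5 = 101)
  bit 0 = 1: r = r^2 * 11 mod 41 = 1^2 * 11 = 1*11 = 11
  bit 1 = 0: r = r^2 mod 41 = 11^2 = 39
  bit 2 = 1: r = r^2 * 11 mod 41 = 39^2 * 11 = 4*11 = 3
  -> B = 3
s = B^a = 3^29 mod 41  (bits of 29 = 11101)
  bit 0 = 1: r = r^2 * 3 mod 41 = 1^2 * 3 = 1*3 = 3
  bit 1 = 1: r = r^2 * 3 mod 41 = 3^2 * 3 = 9*3 = 27
  bit 2 = 1: r = r^2 * 3 mod 41 = 27^2 * 3 = 32*3 = 14
  bit 3 = 0: r = r^2 mod 41 = 14^2 = 32
  bit 4 = 1: r = r^2 * 3 mod 41 = 32^2 * 3 = 40*3 = 38
  -> s = B^a = 38

Answer: 38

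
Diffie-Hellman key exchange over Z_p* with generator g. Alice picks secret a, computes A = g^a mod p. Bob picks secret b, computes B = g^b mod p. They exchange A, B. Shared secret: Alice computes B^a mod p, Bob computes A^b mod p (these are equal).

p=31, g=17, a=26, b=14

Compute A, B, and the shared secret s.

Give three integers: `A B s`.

A = 17^26 mod 31  (bits of 26 = 11010)
  bit 0 = 1: r = r^2 * 17 mod 31 = 1^2 * 17 = 1*17 = 17
  bit 1 = 1: r = r^2 * 17 mod 31 = 17^2 * 17 = 10*17 = 15
  bit 2 = 0: r = r^2 mod 31 = 15^2 = 8
  bit 3 = 1: r = r^2 * 17 mod 31 = 8^2 * 17 = 2*17 = 3
  bit 4 = 0: r = r^2 mod 31 = 3^2 = 9
  -> A = 9
B = 17^14 mod 31  (bits of 14 = 1110)
  bit 0 = 1: r = r^2 * 17 mod 31 = 1^2 * 17 = 1*17 = 17
  bit 1 = 1: r = r^2 * 17 mod 31 = 17^2 * 17 = 10*17 = 15
  bit 2 = 1: r = r^2 * 17 mod 31 = 15^2 * 17 = 8*17 = 12
  bit 3 = 0: r = r^2 mod 31 = 12^2 = 20
  -> B = 20
s = B^a = 20^26 mod 31  (bits of 26 = 11010)
  bit 0 = 1: r = r^2 * 20 mod 31 = 1^2 * 20 = 1*20 = 20
  bit 1 = 1: r = r^2 * 20 mod 31 = 20^2 * 20 = 28*20 = 2
  bit 2 = 0: r = r^2 mod 31 = 2^2 = 4
  bit 3 = 1: r = r^2 * 20 mod 31 = 4^2 * 20 = 16*20 = 10
  bit 4 = 0: r = r^2 mod 31 = 10^2 = 7
  -> s = B^a = 7

Answer: 9 20 7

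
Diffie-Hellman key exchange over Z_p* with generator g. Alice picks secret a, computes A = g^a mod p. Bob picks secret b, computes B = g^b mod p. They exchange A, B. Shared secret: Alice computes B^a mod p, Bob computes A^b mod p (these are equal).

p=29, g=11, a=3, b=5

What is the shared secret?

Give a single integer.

Answer: 18

Derivation:
A = 11^3 mod 29  (bits of 3 = 11)
  bit 0 = 1: r = r^2 * 11 mod 29 = 1^2 * 11 = 1*11 = 11
  bit 1 = 1: r = r^2 * 11 mod 29 = 11^2 * 11 = 5*11 = 26
  -> A = 26
B = 11^5 mod 29  (bits of 5 = 101)
  bit 0 = 1: r = r^2 * 11 mod 29 = 1^2 * 11 = 1*11 = 11
  bit 1 = 0: r = r^2 mod 29 = 11^2 = 5
  bit 2 = 1: r = r^2 * 11 mod 29 = 5^2 * 11 = 25*11 = 14
  -> B = 14
s = B^a = 14^3 mod 29  (bits of 3 = 11)
  bit 0 = 1: r = r^2 * 14 mod 29 = 1^2 * 14 = 1*14 = 14
  bit 1 = 1: r = r^2 * 14 mod 29 = 14^2 * 14 = 22*14 = 18
  -> s = B^a = 18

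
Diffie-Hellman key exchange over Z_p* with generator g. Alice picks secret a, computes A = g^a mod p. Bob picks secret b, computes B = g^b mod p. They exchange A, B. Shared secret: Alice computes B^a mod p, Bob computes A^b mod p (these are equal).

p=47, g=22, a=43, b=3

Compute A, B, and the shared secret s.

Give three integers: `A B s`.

Answer: 38 26 23

Derivation:
A = 22^43 mod 47  (bits of 43 = 101011)
  bit 0 = 1: r = r^2 * 22 mod 47 = 1^2 * 22 = 1*22 = 22
  bit 1 = 0: r = r^2 mod 47 = 22^2 = 14
  bit 2 = 1: r = r^2 * 22 mod 47 = 14^2 * 22 = 8*22 = 35
  bit 3 = 0: r = r^2 mod 47 = 35^2 = 3
  bit 4 = 1: r = r^2 * 22 mod 47 = 3^2 * 22 = 9*22 = 10
  bit 5 = 1: r = r^2 * 22 mod 47 = 10^2 * 22 = 6*22 = 38
  -> A = 38
B = 22^3 mod 47  (bits of 3 = 11)
  bit 0 = 1: r = r^2 * 22 mod 47 = 1^2 * 22 = 1*22 = 22
  bit 1 = 1: r = r^2 * 22 mod 47 = 22^2 * 22 = 14*22 = 26
  -> B = 26
s = B^a = 26^43 mod 47  (bits of 43 = 101011)
  bit 0 = 1: r = r^2 * 26 mod 47 = 1^2 * 26 = 1*26 = 26
  bit 1 = 0: r = r^2 mod 47 = 26^2 = 18
  bit 2 = 1: r = r^2 * 26 mod 47 = 18^2 * 26 = 42*26 = 11
  bit 3 = 0: r = r^2 mod 47 = 11^2 = 27
  bit 4 = 1: r = r^2 * 26 mod 47 = 27^2 * 26 = 24*26 = 13
  bit 5 = 1: r = r^2 * 26 mod 47 = 13^2 * 26 = 28*26 = 23
  -> s = B^a = 23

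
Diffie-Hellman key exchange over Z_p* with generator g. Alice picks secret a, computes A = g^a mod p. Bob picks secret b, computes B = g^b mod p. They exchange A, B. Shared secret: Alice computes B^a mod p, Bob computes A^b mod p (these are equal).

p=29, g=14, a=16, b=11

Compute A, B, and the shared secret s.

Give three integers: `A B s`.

A = 14^16 mod 29  (bits of 16 = 10000)
  bit 0 = 1: r = r^2 * 14 mod 29 = 1^2 * 14 = 1*14 = 14
  bit 1 = 0: r = r^2 mod 29 = 14^2 = 22
  bit 2 = 0: r = r^2 mod 29 = 22^2 = 20
  bit 3 = 0: r = r^2 mod 29 = 20^2 = 23
  bit 4 = 0: r = r^2 mod 29 = 23^2 = 7
  -> A = 7
B = 14^11 mod 29  (bits of 11 = 1011)
  bit 0 = 1: r = r^2 * 14 mod 29 = 1^2 * 14 = 1*14 = 14
  bit 1 = 0: r = r^2 mod 29 = 14^2 = 22
  bit 2 = 1: r = r^2 * 14 mod 29 = 22^2 * 14 = 20*14 = 19
  bit 3 = 1: r = r^2 * 14 mod 29 = 19^2 * 14 = 13*14 = 8
  -> B = 8
s = B^a = 8^16 mod 29  (bits of 16 = 10000)
  bit 0 = 1: r = r^2 * 8 mod 29 = 1^2 * 8 = 1*8 = 8
  bit 1 = 0: r = r^2 mod 29 = 8^2 = 6
  bit 2 = 0: r = r^2 mod 29 = 6^2 = 7
  bit 3 = 0: r = r^2 mod 29 = 7^2 = 20
  bit 4 = 0: r = r^2 mod 29 = 20^2 = 23
  -> s = B^a = 23

Answer: 7 8 23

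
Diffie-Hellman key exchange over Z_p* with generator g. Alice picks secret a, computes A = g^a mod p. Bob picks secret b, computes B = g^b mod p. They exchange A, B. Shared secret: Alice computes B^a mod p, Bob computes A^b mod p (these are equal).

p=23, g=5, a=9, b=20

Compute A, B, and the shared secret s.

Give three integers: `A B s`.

A = 5^9 mod 23  (bits of 9 = 1001)
  bit 0 = 1: r = r^2 * 5 mod 23 = 1^2 * 5 = 1*5 = 5
  bit 1 = 0: r = r^2 mod 23 = 5^2 = 2
  bit 2 = 0: r = r^2 mod 23 = 2^2 = 4
  bit 3 = 1: r = r^2 * 5 mod 23 = 4^2 * 5 = 16*5 = 11
  -> A = 11
B = 5^20 mod 23  (bits of 20 = 10100)
  bit 0 = 1: r = r^2 * 5 mod 23 = 1^2 * 5 = 1*5 = 5
  bit 1 = 0: r = r^2 mod 23 = 5^2 = 2
  bit 2 = 1: r = r^2 * 5 mod 23 = 2^2 * 5 = 4*5 = 20
  bit 3 = 0: r = r^2 mod 23 = 20^2 = 9
  bit 4 = 0: r = r^2 mod 23 = 9^2 = 12
  -> B = 12
s = B^a = 12^9 mod 23  (bits of 9 = 1001)
  bit 0 = 1: r = r^2 * 12 mod 23 = 1^2 * 12 = 1*12 = 12
  bit 1 = 0: r = r^2 mod 23 = 12^2 = 6
  bit 2 = 0: r = r^2 mod 23 = 6^2 = 13
  bit 3 = 1: r = r^2 * 12 mod 23 = 13^2 * 12 = 8*12 = 4
  -> s = B^a = 4

Answer: 11 12 4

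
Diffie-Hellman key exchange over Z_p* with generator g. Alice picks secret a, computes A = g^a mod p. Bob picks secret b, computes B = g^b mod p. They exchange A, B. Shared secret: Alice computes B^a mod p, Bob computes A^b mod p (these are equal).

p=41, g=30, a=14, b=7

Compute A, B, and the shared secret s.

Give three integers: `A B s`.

A = 30^14 mod 41  (bits of 14 = 1110)
  bit 0 = 1: r = r^2 * 30 mod 41 = 1^2 * 30 = 1*30 = 30
  bit 1 = 1: r = r^2 * 30 mod 41 = 30^2 * 30 = 39*30 = 22
  bit 2 = 1: r = r^2 * 30 mod 41 = 22^2 * 30 = 33*30 = 6
  bit 3 = 0: r = r^2 mod 41 = 6^2 = 36
  -> A = 36
B = 30^7 mod 41  (bits of 7 = 111)
  bit 0 = 1: r = r^2 * 30 mod 41 = 1^2 * 30 = 1*30 = 30
  bit 1 = 1: r = r^2 * 30 mod 41 = 30^2 * 30 = 39*30 = 22
  bit 2 = 1: r = r^2 * 30 mod 41 = 22^2 * 30 = 33*30 = 6
  -> B = 6
s = B^a = 6^14 mod 41  (bits of 14 = 1110)
  bit 0 = 1: r = r^2 * 6 mod 41 = 1^2 * 6 = 1*6 = 6
  bit 1 = 1: r = r^2 * 6 mod 41 = 6^2 * 6 = 36*6 = 11
  bit 2 = 1: r = r^2 * 6 mod 41 = 11^2 * 6 = 39*6 = 29
  bit 3 = 0: r = r^2 mod 41 = 29^2 = 21
  -> s = B^a = 21

Answer: 36 6 21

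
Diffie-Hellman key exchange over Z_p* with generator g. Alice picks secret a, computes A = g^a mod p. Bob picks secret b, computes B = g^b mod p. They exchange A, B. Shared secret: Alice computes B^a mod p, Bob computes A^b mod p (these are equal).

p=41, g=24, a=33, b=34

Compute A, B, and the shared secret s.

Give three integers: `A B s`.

A = 24^33 mod 41  (bits of 33 = 100001)
  bit 0 = 1: r = r^2 * 24 mod 41 = 1^2 * 24 = 1*24 = 24
  bit 1 = 0: r = r^2 mod 41 = 24^2 = 2
  bit 2 = 0: r = r^2 mod 41 = 2^2 = 4
  bit 3 = 0: r = r^2 mod 41 = 4^2 = 16
  bit 4 = 0: r = r^2 mod 41 = 16^2 = 10
  bit 5 = 1: r = r^2 * 24 mod 41 = 10^2 * 24 = 18*24 = 22
  -> A = 22
B = 24^34 mod 41  (bits of 34 = 100010)
  bit 0 = 1: r = r^2 * 24 mod 41 = 1^2 * 24 = 1*24 = 24
  bit 1 = 0: r = r^2 mod 41 = 24^2 = 2
  bit 2 = 0: r = r^2 mod 41 = 2^2 = 4
  bit 3 = 0: r = r^2 mod 41 = 4^2 = 16
  bit 4 = 1: r = r^2 * 24 mod 41 = 16^2 * 24 = 10*24 = 35
  bit 5 = 0: r = r^2 mod 41 = 35^2 = 36
  -> B = 36
s = B^a = 36^33 mod 41  (bits of 33 = 100001)
  bit 0 = 1: r = r^2 * 36 mod 41 = 1^2 * 36 = 1*36 = 36
  bit 1 = 0: r = r^2 mod 41 = 36^2 = 25
  bit 2 = 0: r = r^2 mod 41 = 25^2 = 10
  bit 3 = 0: r = r^2 mod 41 = 10^2 = 18
  bit 4 = 0: r = r^2 mod 41 = 18^2 = 37
  bit 5 = 1: r = r^2 * 36 mod 41 = 37^2 * 36 = 16*36 = 2
  -> s = B^a = 2

Answer: 22 36 2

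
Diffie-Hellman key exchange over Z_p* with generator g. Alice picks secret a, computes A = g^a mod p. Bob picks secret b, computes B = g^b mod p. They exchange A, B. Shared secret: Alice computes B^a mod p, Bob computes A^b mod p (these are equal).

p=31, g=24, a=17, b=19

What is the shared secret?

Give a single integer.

A = 24^17 mod 31  (bits of 17 = 10001)
  bit 0 = 1: r = r^2 * 24 mod 31 = 1^2 * 24 = 1*24 = 24
  bit 1 = 0: r = r^2 mod 31 = 24^2 = 18
  bit 2 = 0: r = r^2 mod 31 = 18^2 = 14
  bit 3 = 0: r = r^2 mod 31 = 14^2 = 10
  bit 4 = 1: r = r^2 * 24 mod 31 = 10^2 * 24 = 7*24 = 13
  -> A = 13
B = 24^19 mod 31  (bits of 19 = 10011)
  bit 0 = 1: r = r^2 * 24 mod 31 = 1^2 * 24 = 1*24 = 24
  bit 1 = 0: r = r^2 mod 31 = 24^2 = 18
  bit 2 = 0: r = r^2 mod 31 = 18^2 = 14
  bit 3 = 1: r = r^2 * 24 mod 31 = 14^2 * 24 = 10*24 = 23
  bit 4 = 1: r = r^2 * 24 mod 31 = 23^2 * 24 = 2*24 = 17
  -> B = 17
s = B^a = 17^17 mod 31  (bits of 17 = 10001)
  bit 0 = 1: r = r^2 * 17 mod 31 = 1^2 * 17 = 1*17 = 17
  bit 1 = 0: r = r^2 mod 31 = 17^2 = 10
  bit 2 = 0: r = r^2 mod 31 = 10^2 = 7
  bit 3 = 0: r = r^2 mod 31 = 7^2 = 18
  bit 4 = 1: r = r^2 * 17 mod 31 = 18^2 * 17 = 14*17 = 21
  -> s = B^a = 21

Answer: 21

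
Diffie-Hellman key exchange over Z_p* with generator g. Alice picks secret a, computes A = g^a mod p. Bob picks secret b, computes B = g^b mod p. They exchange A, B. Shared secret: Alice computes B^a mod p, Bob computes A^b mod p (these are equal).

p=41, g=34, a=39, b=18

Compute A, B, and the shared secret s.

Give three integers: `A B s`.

A = 34^39 mod 41  (bits of 39 = 100111)
  bit 0 = 1: r = r^2 * 34 mod 41 = 1^2 * 34 = 1*34 = 34
  bit 1 = 0: r = r^2 mod 41 = 34^2 = 8
  bit 2 = 0: r = r^2 mod 41 = 8^2 = 23
  bit 3 = 1: r = r^2 * 34 mod 41 = 23^2 * 34 = 37*34 = 28
  bit 4 = 1: r = r^2 * 34 mod 41 = 28^2 * 34 = 5*34 = 6
  bit 5 = 1: r = r^2 * 34 mod 41 = 6^2 * 34 = 36*34 = 35
  -> A = 35
B = 34^18 mod 41  (bits of 18 = 10010)
  bit 0 = 1: r = r^2 * 34 mod 41 = 1^2 * 34 = 1*34 = 34
  bit 1 = 0: r = r^2 mod 41 = 34^2 = 8
  bit 2 = 0: r = r^2 mod 41 = 8^2 = 23
  bit 3 = 1: r = r^2 * 34 mod 41 = 23^2 * 34 = 37*34 = 28
  bit 4 = 0: r = r^2 mod 41 = 28^2 = 5
  -> B = 5
s = B^a = 5^39 mod 41  (bits of 39 = 100111)
  bit 0 = 1: r = r^2 * 5 mod 41 = 1^2 * 5 = 1*5 = 5
  bit 1 = 0: r = r^2 mod 41 = 5^2 = 25
  bit 2 = 0: r = r^2 mod 41 = 25^2 = 10
  bit 3 = 1: r = r^2 * 5 mod 41 = 10^2 * 5 = 18*5 = 8
  bit 4 = 1: r = r^2 * 5 mod 41 = 8^2 * 5 = 23*5 = 33
  bit 5 = 1: r = r^2 * 5 mod 41 = 33^2 * 5 = 23*5 = 33
  -> s = B^a = 33

Answer: 35 5 33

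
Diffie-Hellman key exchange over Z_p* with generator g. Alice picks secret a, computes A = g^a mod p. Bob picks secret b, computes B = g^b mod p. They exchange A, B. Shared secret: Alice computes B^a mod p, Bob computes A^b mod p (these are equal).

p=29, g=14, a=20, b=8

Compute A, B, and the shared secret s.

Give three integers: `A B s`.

A = 14^20 mod 29  (bits of 20 = 10100)
  bit 0 = 1: r = r^2 * 14 mod 29 = 1^2 * 14 = 1*14 = 14
  bit 1 = 0: r = r^2 mod 29 = 14^2 = 22
  bit 2 = 1: r = r^2 * 14 mod 29 = 22^2 * 14 = 20*14 = 19
  bit 3 = 0: r = r^2 mod 29 = 19^2 = 13
  bit 4 = 0: r = r^2 mod 29 = 13^2 = 24
  -> A = 24
B = 14^8 mod 29  (bits of 8 = 1000)
  bit 0 = 1: r = r^2 * 14 mod 29 = 1^2 * 14 = 1*14 = 14
  bit 1 = 0: r = r^2 mod 29 = 14^2 = 22
  bit 2 = 0: r = r^2 mod 29 = 22^2 = 20
  bit 3 = 0: r = r^2 mod 29 = 20^2 = 23
  -> B = 23
s = B^a = 23^20 mod 29  (bits of 20 = 10100)
  bit 0 = 1: r = r^2 * 23 mod 29 = 1^2 * 23 = 1*23 = 23
  bit 1 = 0: r = r^2 mod 29 = 23^2 = 7
  bit 2 = 1: r = r^2 * 23 mod 29 = 7^2 * 23 = 20*23 = 25
  bit 3 = 0: r = r^2 mod 29 = 25^2 = 16
  bit 4 = 0: r = r^2 mod 29 = 16^2 = 24
  -> s = B^a = 24

Answer: 24 23 24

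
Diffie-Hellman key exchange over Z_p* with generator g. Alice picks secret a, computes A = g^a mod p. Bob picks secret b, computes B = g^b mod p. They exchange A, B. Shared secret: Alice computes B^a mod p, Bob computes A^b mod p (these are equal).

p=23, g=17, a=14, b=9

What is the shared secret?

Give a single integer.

A = 17^14 mod 23  (bits of 14 = 1110)
  bit 0 = 1: r = r^2 * 17 mod 23 = 1^2 * 17 = 1*17 = 17
  bit 1 = 1: r = r^2 * 17 mod 23 = 17^2 * 17 = 13*17 = 14
  bit 2 = 1: r = r^2 * 17 mod 23 = 14^2 * 17 = 12*17 = 20
  bit 3 = 0: r = r^2 mod 23 = 20^2 = 9
  -> A = 9
B = 17^9 mod 23  (bits of 9 = 1001)
  bit 0 = 1: r = r^2 * 17 mod 23 = 1^2 * 17 = 1*17 = 17
  bit 1 = 0: r = r^2 mod 23 = 17^2 = 13
  bit 2 = 0: r = r^2 mod 23 = 13^2 = 8
  bit 3 = 1: r = r^2 * 17 mod 23 = 8^2 * 17 = 18*17 = 7
  -> B = 7
s = B^a = 7^14 mod 23  (bits of 14 = 1110)
  bit 0 = 1: r = r^2 * 7 mod 23 = 1^2 * 7 = 1*7 = 7
  bit 1 = 1: r = r^2 * 7 mod 23 = 7^2 * 7 = 3*7 = 21
  bit 2 = 1: r = r^2 * 7 mod 23 = 21^2 * 7 = 4*7 = 5
  bit 3 = 0: r = r^2 mod 23 = 5^2 = 2
  -> s = B^a = 2

Answer: 2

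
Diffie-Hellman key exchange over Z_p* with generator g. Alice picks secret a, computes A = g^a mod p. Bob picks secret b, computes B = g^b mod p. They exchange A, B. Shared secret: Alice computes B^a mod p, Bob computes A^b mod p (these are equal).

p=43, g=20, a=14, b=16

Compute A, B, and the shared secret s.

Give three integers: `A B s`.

Answer: 36 38 36

Derivation:
A = 20^14 mod 43  (bits of 14 = 1110)
  bit 0 = 1: r = r^2 * 20 mod 43 = 1^2 * 20 = 1*20 = 20
  bit 1 = 1: r = r^2 * 20 mod 43 = 20^2 * 20 = 13*20 = 2
  bit 2 = 1: r = r^2 * 20 mod 43 = 2^2 * 20 = 4*20 = 37
  bit 3 = 0: r = r^2 mod 43 = 37^2 = 36
  -> A = 36
B = 20^16 mod 43  (bits of 16 = 10000)
  bit 0 = 1: r = r^2 * 20 mod 43 = 1^2 * 20 = 1*20 = 20
  bit 1 = 0: r = r^2 mod 43 = 20^2 = 13
  bit 2 = 0: r = r^2 mod 43 = 13^2 = 40
  bit 3 = 0: r = r^2 mod 43 = 40^2 = 9
  bit 4 = 0: r = r^2 mod 43 = 9^2 = 38
  -> B = 38
s = B^a = 38^14 mod 43  (bits of 14 = 1110)
  bit 0 = 1: r = r^2 * 38 mod 43 = 1^2 * 38 = 1*38 = 38
  bit 1 = 1: r = r^2 * 38 mod 43 = 38^2 * 38 = 25*38 = 4
  bit 2 = 1: r = r^2 * 38 mod 43 = 4^2 * 38 = 16*38 = 6
  bit 3 = 0: r = r^2 mod 43 = 6^2 = 36
  -> s = B^a = 36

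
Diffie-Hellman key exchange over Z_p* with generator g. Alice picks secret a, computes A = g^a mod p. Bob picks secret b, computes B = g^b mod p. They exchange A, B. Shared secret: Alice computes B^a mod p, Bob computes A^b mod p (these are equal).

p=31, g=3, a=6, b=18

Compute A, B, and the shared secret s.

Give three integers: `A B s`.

A = 3^6 mod 31  (bits of 6 = 110)
  bit 0 = 1: r = r^2 * 3 mod 31 = 1^2 * 3 = 1*3 = 3
  bit 1 = 1: r = r^2 * 3 mod 31 = 3^2 * 3 = 9*3 = 27
  bit 2 = 0: r = r^2 mod 31 = 27^2 = 16
  -> A = 16
B = 3^18 mod 31  (bits of 18 = 10010)
  bit 0 = 1: r = r^2 * 3 mod 31 = 1^2 * 3 = 1*3 = 3
  bit 1 = 0: r = r^2 mod 31 = 3^2 = 9
  bit 2 = 0: r = r^2 mod 31 = 9^2 = 19
  bit 3 = 1: r = r^2 * 3 mod 31 = 19^2 * 3 = 20*3 = 29
  bit 4 = 0: r = r^2 mod 31 = 29^2 = 4
  -> B = 4
s = B^a = 4^6 mod 31  (bits of 6 = 110)
  bit 0 = 1: r = r^2 * 4 mod 31 = 1^2 * 4 = 1*4 = 4
  bit 1 = 1: r = r^2 * 4 mod 31 = 4^2 * 4 = 16*4 = 2
  bit 2 = 0: r = r^2 mod 31 = 2^2 = 4
  -> s = B^a = 4

Answer: 16 4 4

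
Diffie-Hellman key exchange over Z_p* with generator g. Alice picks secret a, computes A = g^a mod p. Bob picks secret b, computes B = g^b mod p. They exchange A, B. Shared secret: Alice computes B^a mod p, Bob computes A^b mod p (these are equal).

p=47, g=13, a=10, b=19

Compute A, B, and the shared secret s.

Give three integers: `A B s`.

A = 13^10 mod 47  (bits of 10 = 1010)
  bit 0 = 1: r = r^2 * 13 mod 47 = 1^2 * 13 = 1*13 = 13
  bit 1 = 0: r = r^2 mod 47 = 13^2 = 28
  bit 2 = 1: r = r^2 * 13 mod 47 = 28^2 * 13 = 32*13 = 40
  bit 3 = 0: r = r^2 mod 47 = 40^2 = 2
  -> A = 2
B = 13^19 mod 47  (bits of 19 = 10011)
  bit 0 = 1: r = r^2 * 13 mod 47 = 1^2 * 13 = 1*13 = 13
  bit 1 = 0: r = r^2 mod 47 = 13^2 = 28
  bit 2 = 0: r = r^2 mod 47 = 28^2 = 32
  bit 3 = 1: r = r^2 * 13 mod 47 = 32^2 * 13 = 37*13 = 11
  bit 4 = 1: r = r^2 * 13 mod 47 = 11^2 * 13 = 27*13 = 22
  -> B = 22
s = B^a = 22^10 mod 47  (bits of 10 = 1010)
  bit 0 = 1: r = r^2 * 22 mod 47 = 1^2 * 22 = 1*22 = 22
  bit 1 = 0: r = r^2 mod 47 = 22^2 = 14
  bit 2 = 1: r = r^2 * 22 mod 47 = 14^2 * 22 = 8*22 = 35
  bit 3 = 0: r = r^2 mod 47 = 35^2 = 3
  -> s = B^a = 3

Answer: 2 22 3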